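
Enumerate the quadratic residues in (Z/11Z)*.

Square k = 1,…,5 (k and 11−k give the same square):
1²=1, 2²=4, 3²=9, 4²≡5, 5²≡3 (mod 11).
So the quadratic residues mod 11 are {1, 3, 4, 5, 9}.

1,3,4,5,9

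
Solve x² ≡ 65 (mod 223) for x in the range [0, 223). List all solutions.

Since 223 ≡ 3 (mod 4), a square root of 65 is 65^((223+1)/4) = 65^56 mod 223.
Repeated squaring: 65^2≡211, 65^4≡144, 65^8≡220, 65^16≡9, 65^32≡81 (mod 223).
65^56 = 65^(32+16+8) ≡ 43 (mod 223).
Check: 43² = 1849 ≡ 65 (mod 223). The two roots are 43 and 180.

43, 180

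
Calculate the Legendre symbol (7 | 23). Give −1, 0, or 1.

-1

Reciprocity: 7 ≡ 3 and 23 ≡ 3 (mod 4), so (7/23) = −(23/7).
Reduce top mod 7: now compute (2/7).
Pull out 2: since 7 ≡ 7 (mod 8), (2/7) = +1.
Reached (1/7) = 1. Collecting the sign flips along the way, the symbol is -1.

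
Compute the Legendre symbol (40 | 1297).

-1

Pull out 2^3: since 1297 ≡ 1 (mod 8), (2/1297) = +1, so (2/1297)^3 = +1.
Reciprocity: 5 ≡ 1 and 1297 ≡ 1 (mod 4), so (5/1297) = +(1297/5).
Reduce top mod 5: now compute (2/5).
Pull out 2: since 5 ≡ 5 (mod 8), (2/5) = -1.
Reached (1/5) = 1. Collecting the sign flips along the way, the symbol is -1.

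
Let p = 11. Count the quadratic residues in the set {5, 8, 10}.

1

(5/11) = +1 → QR.
(8/11) = -1 → non-residue.
(10/11) = -1 → non-residue.
Total quadratic residues among the 3: 1.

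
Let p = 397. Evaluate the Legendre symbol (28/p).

-1

Euler's criterion: (28/397) ≡ 28^198 (mod 397).
28^2 ≡ 387 (mod 397)
28^4 ≡ 100 (mod 397)
28^8 ≡ 75 (mod 397)
28^16 ≡ 67 (mod 397)
28^32 ≡ 122 (mod 397)
28^64 ≡ 195 (mod 397)
28^128 ≡ 310 (mod 397)
28^198 = 28^(128+64+4+2) ≡ 396 (mod 397).
Result is 396 ≡ −1, so (28/397) = −1.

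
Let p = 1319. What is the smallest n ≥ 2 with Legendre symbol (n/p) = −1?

13

(2/1319) = +1, so 2 is a residue.
(3/1319) = +1, so 3 is a residue.
(4/1319) = +1, so 4 is a residue.
(5/1319) = +1, so 5 is a residue.
(6/1319) = +1, so 6 is a residue.
(7/1319) = +1, so 7 is a residue.
(8/1319) = +1, so 8 is a residue.
(9/1319) = +1, so 9 is a residue.
(10/1319) = +1, so 10 is a residue.
(11/1319) = +1, so 11 is a residue.
(12/1319) = +1, so 12 is a residue.
(13/1319) = −1, so 13 is the smallest positive non-residue mod 1319.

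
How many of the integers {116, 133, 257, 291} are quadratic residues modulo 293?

(116/293) = -1 → non-residue.
(133/293) = +1 → QR.
(257/293) = +1 → QR.
(291/293) = -1 → non-residue.
Total quadratic residues among the 4: 2.

2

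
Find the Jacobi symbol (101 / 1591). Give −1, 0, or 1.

Reciprocity: 101 ≡ 1 and 1591 ≡ 3 (mod 4), so (101/1591) = +(1591/101).
Reduce top mod 101: now compute (76/101).
Pull out 2^2: since 101 ≡ 5 (mod 8), (2/101) = -1, so (2/101)^2 = +1.
Reciprocity: 19 ≡ 3 and 101 ≡ 1 (mod 4), so (19/101) = +(101/19).
Reduce top mod 19: now compute (6/19).
Pull out 2: since 19 ≡ 3 (mod 8), (2/19) = -1.
Reciprocity: 3 ≡ 3 and 19 ≡ 3 (mod 4), so (3/19) = −(19/3).
Reduce top mod 3: now compute (1/3).
Reached (1/3) = 1. Collecting the sign flips along the way, the symbol is +1.

1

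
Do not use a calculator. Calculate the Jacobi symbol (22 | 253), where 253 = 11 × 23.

Pull out 2: since 253 ≡ 5 (mod 8), (2/253) = -1.
Reciprocity: 11 ≡ 3 and 253 ≡ 1 (mod 4), so (11/253) = +(253/11).
Reduce top mod 11: now compute (0/11).
Top reduces to 0: gcd > 1, so the symbol is 0.

0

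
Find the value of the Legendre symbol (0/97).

Top reduces to 0: gcd > 1, so the symbol is 0.

0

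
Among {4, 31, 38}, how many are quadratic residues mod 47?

(4/47) = +1 → QR.
(31/47) = -1 → non-residue.
(38/47) = -1 → non-residue.
Total quadratic residues among the 3: 1.

1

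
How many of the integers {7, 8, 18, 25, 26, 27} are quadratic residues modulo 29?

2

(7/29) = +1 → QR.
(8/29) = -1 → non-residue.
(18/29) = -1 → non-residue.
(25/29) = +1 → QR.
(26/29) = -1 → non-residue.
(27/29) = -1 → non-residue.
Total quadratic residues among the 6: 2.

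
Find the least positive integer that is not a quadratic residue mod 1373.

(2/1373) = −1, so 2 is the smallest positive non-residue mod 1373.

2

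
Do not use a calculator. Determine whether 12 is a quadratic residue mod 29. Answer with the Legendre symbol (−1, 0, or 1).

Pull out 2^2: since 29 ≡ 5 (mod 8), (2/29) = -1, so (2/29)^2 = +1.
Reciprocity: 3 ≡ 3 and 29 ≡ 1 (mod 4), so (3/29) = +(29/3).
Reduce top mod 3: now compute (2/3).
Pull out 2: since 3 ≡ 3 (mod 8), (2/3) = -1.
Reached (1/3) = 1. Collecting the sign flips along the way, the symbol is -1.

-1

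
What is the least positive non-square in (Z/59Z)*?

(2/59) = −1, so 2 is the smallest positive non-residue mod 59.

2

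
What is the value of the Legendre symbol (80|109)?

1

Euler's criterion: (80/109) ≡ 80^54 (mod 109).
80^2 ≡ 78 (mod 109)
80^4 ≡ 89 (mod 109)
80^8 ≡ 73 (mod 109)
80^16 ≡ 97 (mod 109)
80^32 ≡ 35 (mod 109)
80^54 = 80^(32+16+4+2) ≡ 1 (mod 109).
Result is 1, so (80/109) = 1.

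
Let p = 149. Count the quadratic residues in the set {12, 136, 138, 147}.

(12/149) = -1 → non-residue.
(136/149) = -1 → non-residue.
(138/149) = -1 → non-residue.
(147/149) = -1 → non-residue.
Total quadratic residues among the 4: 0.

0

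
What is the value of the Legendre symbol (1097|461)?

-1

First reduce: 1097 ≡ 175 (mod 461).
Reciprocity: 175 ≡ 3 and 461 ≡ 1 (mod 4), so (175/461) = +(461/175).
Reduce top mod 175: now compute (111/175).
Reciprocity: 111 ≡ 3 and 175 ≡ 3 (mod 4), so (111/175) = −(175/111).
Reduce top mod 111: now compute (64/111).
Pull out 2^6: since 111 ≡ 7 (mod 8), (2/111) = +1, so (2/111)^6 = +1.
Reached (1/111) = 1. Collecting the sign flips along the way, the symbol is -1.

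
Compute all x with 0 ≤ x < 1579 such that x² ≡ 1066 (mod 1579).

185, 1394

Since 1579 ≡ 3 (mod 4), a square root of 1066 is 1066^((1579+1)/4) = 1066^395 mod 1579.
Repeated squaring: 1066^2≡1055, 1066^4≡1409, 1066^8≡478, 1066^16≡1108, 1066^32≡781, 1066^64≡467, 1066^128≡187, 1066^256≡231 (mod 1579).
1066^395 = 1066^(256+128+8+2+1) ≡ 185 (mod 1579).
Check: 185² = 34225 ≡ 1066 (mod 1579). The two roots are 185 and 1394.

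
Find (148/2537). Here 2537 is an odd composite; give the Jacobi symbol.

Pull out 2^2: since 2537 ≡ 1 (mod 8), (2/2537) = +1, so (2/2537)^2 = +1.
Reciprocity: 37 ≡ 1 and 2537 ≡ 1 (mod 4), so (37/2537) = +(2537/37).
Reduce top mod 37: now compute (21/37).
Reciprocity: 21 ≡ 1 and 37 ≡ 1 (mod 4), so (21/37) = +(37/21).
Reduce top mod 21: now compute (16/21).
Pull out 2^4: since 21 ≡ 5 (mod 8), (2/21) = -1, so (2/21)^4 = +1.
Reached (1/21) = 1. Collecting the sign flips along the way, the symbol is +1.

1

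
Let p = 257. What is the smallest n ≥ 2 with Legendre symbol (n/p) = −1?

(2/257) = +1, so 2 is a residue.
(3/257) = −1, so 3 is the smallest positive non-residue mod 257.

3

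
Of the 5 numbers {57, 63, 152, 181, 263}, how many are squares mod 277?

(57/277) = +1 → QR.
(63/277) = +1 → QR.
(152/277) = -1 → non-residue.
(181/277) = -1 → non-residue.
(263/277) = -1 → non-residue.
Total quadratic residues among the 5: 2.

2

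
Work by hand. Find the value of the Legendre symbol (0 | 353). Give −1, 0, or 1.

0

Top reduces to 0: gcd > 1, so the symbol is 0.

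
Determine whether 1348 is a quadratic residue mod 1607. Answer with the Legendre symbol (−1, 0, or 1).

Pull out 2^2: since 1607 ≡ 7 (mod 8), (2/1607) = +1, so (2/1607)^2 = +1.
Reciprocity: 337 ≡ 1 and 1607 ≡ 3 (mod 4), so (337/1607) = +(1607/337).
Reduce top mod 337: now compute (259/337).
Reciprocity: 259 ≡ 3 and 337 ≡ 1 (mod 4), so (259/337) = +(337/259).
Reduce top mod 259: now compute (78/259).
Pull out 2: since 259 ≡ 3 (mod 8), (2/259) = -1.
Reciprocity: 39 ≡ 3 and 259 ≡ 3 (mod 4), so (39/259) = −(259/39).
Reduce top mod 39: now compute (25/39).
Reciprocity: 25 ≡ 1 and 39 ≡ 3 (mod 4), so (25/39) = +(39/25).
Reduce top mod 25: now compute (14/25).
Pull out 2: since 25 ≡ 1 (mod 8), (2/25) = +1.
Reciprocity: 7 ≡ 3 and 25 ≡ 1 (mod 4), so (7/25) = +(25/7).
Reduce top mod 7: now compute (4/7).
Pull out 2^2: since 7 ≡ 7 (mod 8), (2/7) = +1, so (2/7)^2 = +1.
Reached (1/7) = 1. Collecting the sign flips along the way, the symbol is +1.

1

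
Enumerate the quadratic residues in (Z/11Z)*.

1,3,4,5,9

Square k = 1,…,5 (k and 11−k give the same square):
1²=1, 2²=4, 3²=9, 4²≡5, 5²≡3 (mod 11).
So the quadratic residues mod 11 are {1, 3, 4, 5, 9}.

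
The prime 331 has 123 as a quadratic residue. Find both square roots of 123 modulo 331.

139, 192

Since 331 ≡ 3 (mod 4), a square root of 123 is 123^((331+1)/4) = 123^83 mod 331.
Repeated squaring: 123^2≡234, 123^4≡141, 123^8≡21, 123^16≡110, 123^32≡184, 123^64≡94 (mod 331).
123^83 = 123^(64+16+2+1) ≡ 139 (mod 331).
Check: 139² = 19321 ≡ 123 (mod 331). The two roots are 139 and 192.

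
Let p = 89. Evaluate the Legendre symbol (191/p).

-1

Euler's criterion: (191/89) ≡ 13^44 (mod 89).
13^2 ≡ 80 (mod 89)
13^4 ≡ 81 (mod 89)
13^8 ≡ 64 (mod 89)
13^16 ≡ 2 (mod 89)
13^32 ≡ 4 (mod 89)
13^44 = 13^(32+8+4) ≡ 88 (mod 89).
Result is 88 ≡ −1, so (191/89) = −1.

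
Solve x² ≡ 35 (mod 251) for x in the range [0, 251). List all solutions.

Since 251 ≡ 3 (mod 4), a square root of 35 is 35^((251+1)/4) = 35^63 mod 251.
Repeated squaring: 35^2≡221, 35^4≡147, 35^8≡23, 35^16≡27, 35^32≡227 (mod 251).
35^63 = 35^(32+16+8+4+2+1) ≡ 81 (mod 251).
Check: 81² = 6561 ≡ 35 (mod 251). The two roots are 81 and 170.

81, 170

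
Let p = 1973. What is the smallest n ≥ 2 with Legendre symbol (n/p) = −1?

2

(2/1973) = −1, so 2 is the smallest positive non-residue mod 1973.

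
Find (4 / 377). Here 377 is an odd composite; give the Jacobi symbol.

Pull out 2^2: since 377 ≡ 1 (mod 8), (2/377) = +1, so (2/377)^2 = +1.
Reached (1/377) = 1. Collecting the sign flips along the way, the symbol is +1.

1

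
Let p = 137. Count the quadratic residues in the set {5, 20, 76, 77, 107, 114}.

(5/137) = -1 → non-residue.
(20/137) = -1 → non-residue.
(76/137) = +1 → QR.
(77/137) = +1 → QR.
(107/137) = +1 → QR.
(114/137) = -1 → non-residue.
Total quadratic residues among the 6: 3.

3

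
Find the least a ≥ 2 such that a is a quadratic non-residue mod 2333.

(2/2333) = −1, so 2 is the smallest positive non-residue mod 2333.

2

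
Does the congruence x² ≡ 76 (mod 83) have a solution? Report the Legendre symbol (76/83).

-1

Pull out 2^2: since 83 ≡ 3 (mod 8), (2/83) = -1, so (2/83)^2 = +1.
Reciprocity: 19 ≡ 3 and 83 ≡ 3 (mod 4), so (19/83) = −(83/19).
Reduce top mod 19: now compute (7/19).
Reciprocity: 7 ≡ 3 and 19 ≡ 3 (mod 4), so (7/19) = −(19/7).
Reduce top mod 7: now compute (5/7).
Reciprocity: 5 ≡ 1 and 7 ≡ 3 (mod 4), so (5/7) = +(7/5).
Reduce top mod 5: now compute (2/5).
Pull out 2: since 5 ≡ 5 (mod 8), (2/5) = -1.
Reached (1/5) = 1. Collecting the sign flips along the way, the symbol is -1.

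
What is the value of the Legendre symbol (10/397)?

Pull out 2: since 397 ≡ 5 (mod 8), (2/397) = -1.
Reciprocity: 5 ≡ 1 and 397 ≡ 1 (mod 4), so (5/397) = +(397/5).
Reduce top mod 5: now compute (2/5).
Pull out 2: since 5 ≡ 5 (mod 8), (2/5) = -1.
Reached (1/5) = 1. Collecting the sign flips along the way, the symbol is +1.

1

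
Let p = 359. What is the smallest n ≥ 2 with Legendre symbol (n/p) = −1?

7

(2/359) = +1, so 2 is a residue.
(3/359) = +1, so 3 is a residue.
(4/359) = +1, so 4 is a residue.
(5/359) = +1, so 5 is a residue.
(6/359) = +1, so 6 is a residue.
(7/359) = −1, so 7 is the smallest positive non-residue mod 359.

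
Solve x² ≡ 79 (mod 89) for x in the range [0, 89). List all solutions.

89 ≡ 1 (mod 4), so we find a root by search.
Trying successive values, 41² = 1681 ≡ 79 (mod 89). The other root is 89 − 41 = 48.

41, 48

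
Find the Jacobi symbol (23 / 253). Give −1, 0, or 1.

Reciprocity: 23 ≡ 3 and 253 ≡ 1 (mod 4), so (23/253) = +(253/23).
Reduce top mod 23: now compute (0/23).
Top reduces to 0: gcd > 1, so the symbol is 0.

0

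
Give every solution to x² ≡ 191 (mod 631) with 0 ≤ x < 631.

95, 536

Since 631 ≡ 3 (mod 4), a square root of 191 is 191^((631+1)/4) = 191^158 mod 631.
Repeated squaring: 191^2≡514, 191^4≡438, 191^8≡20, 191^16≡400, 191^32≡357, 191^64≡618, 191^128≡169 (mod 631).
191^158 = 191^(128+16+8+4+2) ≡ 536 (mod 631).
Check: 536² = 287296 ≡ 191 (mod 631). The two roots are 95 and 536.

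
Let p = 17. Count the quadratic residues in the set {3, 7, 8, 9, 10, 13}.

(3/17) = -1 → non-residue.
(7/17) = -1 → non-residue.
(8/17) = +1 → QR.
(9/17) = +1 → QR.
(10/17) = -1 → non-residue.
(13/17) = +1 → QR.
Total quadratic residues among the 6: 3.

3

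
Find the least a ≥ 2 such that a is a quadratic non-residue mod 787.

2

(2/787) = −1, so 2 is the smallest positive non-residue mod 787.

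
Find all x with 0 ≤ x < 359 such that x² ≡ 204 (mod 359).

113, 246

Since 359 ≡ 3 (mod 4), a square root of 204 is 204^((359+1)/4) = 204^90 mod 359.
Repeated squaring: 204^2≡331, 204^4≡66, 204^8≡48, 204^16≡150, 204^32≡242, 204^64≡47 (mod 359).
204^90 = 204^(64+16+8+2) ≡ 246 (mod 359).
Check: 246² = 60516 ≡ 204 (mod 359). The two roots are 113 and 246.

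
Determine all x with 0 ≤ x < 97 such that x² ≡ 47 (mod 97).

12, 85

97 ≡ 1 (mod 4), so we find a root by search.
Trying successive values, 12² = 144 ≡ 47 (mod 97). The other root is 97 − 12 = 85.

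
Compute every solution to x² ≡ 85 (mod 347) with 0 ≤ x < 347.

Since 347 ≡ 3 (mod 4), a square root of 85 is 85^((347+1)/4) = 85^87 mod 347.
Repeated squaring: 85^2≡285, 85^4≡27, 85^8≡35, 85^16≡184, 85^32≡197, 85^64≡292 (mod 347).
85^87 = 85^(64+16+4+2+1) ≡ 99 (mod 347).
Check: 99² = 9801 ≡ 85 (mod 347). The two roots are 99 and 248.

99, 248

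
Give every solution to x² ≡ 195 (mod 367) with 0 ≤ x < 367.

Since 367 ≡ 3 (mod 4), a square root of 195 is 195^((367+1)/4) = 195^92 mod 367.
Repeated squaring: 195^2≡224, 195^4≡264, 195^8≡333, 195^16≡55, 195^32≡89, 195^64≡214 (mod 367).
195^92 = 195^(64+16+8+4) ≡ 36 (mod 367).
Check: 36² = 1296 ≡ 195 (mod 367). The two roots are 36 and 331.

36, 331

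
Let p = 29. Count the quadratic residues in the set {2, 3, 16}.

(2/29) = -1 → non-residue.
(3/29) = -1 → non-residue.
(16/29) = +1 → QR.
Total quadratic residues among the 3: 1.

1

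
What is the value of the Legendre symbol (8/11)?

Pull out 2^3: since 11 ≡ 3 (mod 8), (2/11) = -1, so (2/11)^3 = -1.
Reached (1/11) = 1. Collecting the sign flips along the way, the symbol is -1.

-1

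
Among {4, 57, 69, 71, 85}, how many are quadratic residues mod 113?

(4/113) = +1 → QR.
(57/113) = +1 → QR.
(69/113) = +1 → QR.
(71/113) = -1 → non-residue.
(85/113) = +1 → QR.
Total quadratic residues among the 5: 4.

4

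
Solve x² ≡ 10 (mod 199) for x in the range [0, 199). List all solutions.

72, 127

Since 199 ≡ 3 (mod 4), a square root of 10 is 10^((199+1)/4) = 10^50 mod 199.
Repeated squaring: 10^2≡100, 10^4≡50, 10^8≡112, 10^16≡7, 10^32≡49 (mod 199).
10^50 = 10^(32+16+2) ≡ 72 (mod 199).
Check: 72² = 5184 ≡ 10 (mod 199). The two roots are 72 and 127.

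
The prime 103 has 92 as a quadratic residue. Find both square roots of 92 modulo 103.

35, 68

Since 103 ≡ 3 (mod 4), a square root of 92 is 92^((103+1)/4) = 92^26 mod 103.
Repeated squaring: 92^2≡18, 92^4≡15, 92^8≡19, 92^16≡52 (mod 103).
92^26 = 92^(16+8+2) ≡ 68 (mod 103).
Check: 68² = 4624 ≡ 92 (mod 103). The two roots are 35 and 68.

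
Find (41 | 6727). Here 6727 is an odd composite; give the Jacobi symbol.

Reciprocity: 41 ≡ 1 and 6727 ≡ 3 (mod 4), so (41/6727) = +(6727/41).
Reduce top mod 41: now compute (3/41).
Reciprocity: 3 ≡ 3 and 41 ≡ 1 (mod 4), so (3/41) = +(41/3).
Reduce top mod 3: now compute (2/3).
Pull out 2: since 3 ≡ 3 (mod 8), (2/3) = -1.
Reached (1/3) = 1. Collecting the sign flips along the way, the symbol is -1.

-1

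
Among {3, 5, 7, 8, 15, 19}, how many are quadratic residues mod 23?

2

(3/23) = +1 → QR.
(5/23) = -1 → non-residue.
(7/23) = -1 → non-residue.
(8/23) = +1 → QR.
(15/23) = -1 → non-residue.
(19/23) = -1 → non-residue.
Total quadratic residues among the 6: 2.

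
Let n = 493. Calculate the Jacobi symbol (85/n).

0

Reciprocity: 85 ≡ 1 and 493 ≡ 1 (mod 4), so (85/493) = +(493/85).
Reduce top mod 85: now compute (68/85).
Pull out 2^2: since 85 ≡ 5 (mod 8), (2/85) = -1, so (2/85)^2 = +1.
Reciprocity: 17 ≡ 1 and 85 ≡ 1 (mod 4), so (17/85) = +(85/17).
Reduce top mod 17: now compute (0/17).
Top reduces to 0: gcd > 1, so the symbol is 0.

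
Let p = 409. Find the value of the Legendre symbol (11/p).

Reciprocity: 11 ≡ 3 and 409 ≡ 1 (mod 4), so (11/409) = +(409/11).
Reduce top mod 11: now compute (2/11).
Pull out 2: since 11 ≡ 3 (mod 8), (2/11) = -1.
Reached (1/11) = 1. Collecting the sign flips along the way, the symbol is -1.

-1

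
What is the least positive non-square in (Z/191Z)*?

7

(2/191) = +1, so 2 is a residue.
(3/191) = +1, so 3 is a residue.
(4/191) = +1, so 4 is a residue.
(5/191) = +1, so 5 is a residue.
(6/191) = +1, so 6 is a residue.
(7/191) = −1, so 7 is the smallest positive non-residue mod 191.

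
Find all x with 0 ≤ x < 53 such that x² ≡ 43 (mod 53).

53 ≡ 1 (mod 4), so we find a root by search.
Trying successive values, 19² = 361 ≡ 43 (mod 53). The other root is 53 − 19 = 34.

19, 34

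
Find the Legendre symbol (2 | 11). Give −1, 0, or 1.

Pull out 2: since 11 ≡ 3 (mod 8), (2/11) = -1.
Reached (1/11) = 1. Collecting the sign flips along the way, the symbol is -1.

-1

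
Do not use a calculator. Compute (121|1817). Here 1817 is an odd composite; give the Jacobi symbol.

Reciprocity: 121 ≡ 1 and 1817 ≡ 1 (mod 4), so (121/1817) = +(1817/121).
Reduce top mod 121: now compute (2/121).
Pull out 2: since 121 ≡ 1 (mod 8), (2/121) = +1.
Reached (1/121) = 1. Collecting the sign flips along the way, the symbol is +1.

1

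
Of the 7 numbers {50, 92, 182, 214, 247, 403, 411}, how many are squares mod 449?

(50/449) = +1 → QR.
(92/449) = +1 → QR.
(182/449) = -1 → non-residue.
(214/449) = -1 → non-residue.
(247/449) = +1 → QR.
(403/449) = +1 → QR.
(411/449) = -1 → non-residue.
Total quadratic residues among the 7: 4.

4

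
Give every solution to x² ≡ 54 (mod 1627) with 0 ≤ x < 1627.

41, 1586

Since 1627 ≡ 3 (mod 4), a square root of 54 is 54^((1627+1)/4) = 54^407 mod 1627.
Repeated squaring: 54^2≡1289, 54^4≡354, 54^8≡37, 54^16≡1369, 54^32≡1484, 54^64≡925, 54^128≡1450, 54^256≡416 (mod 1627).
54^407 = 54^(256+128+16+4+2+1) ≡ 1586 (mod 1627).
Check: 1586² = 2515396 ≡ 54 (mod 1627). The two roots are 41 and 1586.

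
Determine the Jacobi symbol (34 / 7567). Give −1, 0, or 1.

1

Pull out 2: since 7567 ≡ 7 (mod 8), (2/7567) = +1.
Reciprocity: 17 ≡ 1 and 7567 ≡ 3 (mod 4), so (17/7567) = +(7567/17).
Reduce top mod 17: now compute (2/17).
Pull out 2: since 17 ≡ 1 (mod 8), (2/17) = +1.
Reached (1/17) = 1. Collecting the sign flips along the way, the symbol is +1.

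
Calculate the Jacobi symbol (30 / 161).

Pull out 2: since 161 ≡ 1 (mod 8), (2/161) = +1.
Reciprocity: 15 ≡ 3 and 161 ≡ 1 (mod 4), so (15/161) = +(161/15).
Reduce top mod 15: now compute (11/15).
Reciprocity: 11 ≡ 3 and 15 ≡ 3 (mod 4), so (11/15) = −(15/11).
Reduce top mod 11: now compute (4/11).
Pull out 2^2: since 11 ≡ 3 (mod 8), (2/11) = -1, so (2/11)^2 = +1.
Reached (1/11) = 1. Collecting the sign flips along the way, the symbol is -1.

-1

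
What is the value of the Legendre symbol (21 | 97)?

Reciprocity: 21 ≡ 1 and 97 ≡ 1 (mod 4), so (21/97) = +(97/21).
Reduce top mod 21: now compute (13/21).
Reciprocity: 13 ≡ 1 and 21 ≡ 1 (mod 4), so (13/21) = +(21/13).
Reduce top mod 13: now compute (8/13).
Pull out 2^3: since 13 ≡ 5 (mod 8), (2/13) = -1, so (2/13)^3 = -1.
Reached (1/13) = 1. Collecting the sign flips along the way, the symbol is -1.

-1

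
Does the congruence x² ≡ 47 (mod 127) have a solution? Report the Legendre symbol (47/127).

Reciprocity: 47 ≡ 3 and 127 ≡ 3 (mod 4), so (47/127) = −(127/47).
Reduce top mod 47: now compute (33/47).
Reciprocity: 33 ≡ 1 and 47 ≡ 3 (mod 4), so (33/47) = +(47/33).
Reduce top mod 33: now compute (14/33).
Pull out 2: since 33 ≡ 1 (mod 8), (2/33) = +1.
Reciprocity: 7 ≡ 3 and 33 ≡ 1 (mod 4), so (7/33) = +(33/7).
Reduce top mod 7: now compute (5/7).
Reciprocity: 5 ≡ 1 and 7 ≡ 3 (mod 4), so (5/7) = +(7/5).
Reduce top mod 5: now compute (2/5).
Pull out 2: since 5 ≡ 5 (mod 8), (2/5) = -1.
Reached (1/5) = 1. Collecting the sign flips along the way, the symbol is +1.

1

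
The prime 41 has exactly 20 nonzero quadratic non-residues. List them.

3 6 7 11 12 13 14 15 17 19 22 24 26 27 28 29 30 34 35 38

Square k = 1,…,20 (k and 41−k give the same square):
1²=1, 2²=4, 3²=9, 4²=16, 5²=25, 6²=36, 7²≡8, 8²≡23, 9²≡40, 10²≡18, 11²≡39, 12²≡21, 13²≡5, 14²≡32, 15²≡20, 16²≡10, 17²≡2, 18²≡37, 19²≡33, 20²≡31 (mod 41).
The residues are {1, 2, 4, 5, 8, 9, 10, 16, 18, 20, 21, 23, 25, 31, 32, 33, 36, 37, 39, 40}; the non-residues are the remaining 20 nonzero classes.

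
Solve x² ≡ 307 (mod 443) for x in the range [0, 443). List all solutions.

91, 352

Since 443 ≡ 3 (mod 4), a square root of 307 is 307^((443+1)/4) = 307^111 mod 443.
Repeated squaring: 307^2≡333, 307^4≡139, 307^8≡272, 307^16≡3, 307^32≡9, 307^64≡81 (mod 443).
307^111 = 307^(64+32+8+4+2+1) ≡ 352 (mod 443).
Check: 352² = 123904 ≡ 307 (mod 443). The two roots are 91 and 352.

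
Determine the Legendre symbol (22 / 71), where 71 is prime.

-1

Pull out 2: since 71 ≡ 7 (mod 8), (2/71) = +1.
Reciprocity: 11 ≡ 3 and 71 ≡ 3 (mod 4), so (11/71) = −(71/11).
Reduce top mod 11: now compute (5/11).
Reciprocity: 5 ≡ 1 and 11 ≡ 3 (mod 4), so (5/11) = +(11/5).
Reduce top mod 5: now compute (1/5).
Reached (1/5) = 1. Collecting the sign flips along the way, the symbol is -1.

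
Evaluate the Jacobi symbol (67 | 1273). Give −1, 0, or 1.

0

Reciprocity: 67 ≡ 3 and 1273 ≡ 1 (mod 4), so (67/1273) = +(1273/67).
Reduce top mod 67: now compute (0/67).
Top reduces to 0: gcd > 1, so the symbol is 0.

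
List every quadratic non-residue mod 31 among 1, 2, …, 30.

Square k = 1,…,15 (k and 31−k give the same square):
1²=1, 2²=4, 3²=9, 4²=16, 5²=25, 6²≡5, 7²≡18, 8²≡2, 9²≡19, 10²≡7, 11²≡28, 12²≡20, 13²≡14, 14²≡10, 15²≡8 (mod 31).
The residues are {1, 2, 4, 5, 7, 8, 9, 10, 14, 16, 18, 19, 20, 25, 28}; the non-residues are the remaining 15 nonzero classes.

3, 6, 11, 12, 13, 15, 17, 21, 22, 23, 24, 26, 27, 29, 30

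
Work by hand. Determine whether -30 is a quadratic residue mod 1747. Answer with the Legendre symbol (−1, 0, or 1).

1

First reduce: -30 ≡ 1717 (mod 1747).
Reciprocity: 1717 ≡ 1 and 1747 ≡ 3 (mod 4), so (1717/1747) = +(1747/1717).
Reduce top mod 1717: now compute (30/1717).
Pull out 2: since 1717 ≡ 5 (mod 8), (2/1717) = -1.
Reciprocity: 15 ≡ 3 and 1717 ≡ 1 (mod 4), so (15/1717) = +(1717/15).
Reduce top mod 15: now compute (7/15).
Reciprocity: 7 ≡ 3 and 15 ≡ 3 (mod 4), so (7/15) = −(15/7).
Reduce top mod 7: now compute (1/7).
Reached (1/7) = 1. Collecting the sign flips along the way, the symbol is +1.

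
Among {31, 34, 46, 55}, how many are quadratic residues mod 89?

(31/89) = -1 → non-residue.
(34/89) = +1 → QR.
(46/89) = -1 → non-residue.
(55/89) = +1 → QR.
Total quadratic residues among the 4: 2.

2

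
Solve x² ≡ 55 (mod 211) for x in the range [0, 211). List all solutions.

Since 211 ≡ 3 (mod 4), a square root of 55 is 55^((211+1)/4) = 55^53 mod 211.
Repeated squaring: 55^2≡71, 55^4≡188, 55^8≡107, 55^16≡55, 55^32≡71 (mod 211).
55^53 = 55^(32+16+4+1) ≡ 107 (mod 211).
Check: 107² = 11449 ≡ 55 (mod 211). The two roots are 104 and 107.

104, 107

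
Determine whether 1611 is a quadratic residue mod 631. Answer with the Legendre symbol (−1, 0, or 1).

First reduce: 1611 ≡ 349 (mod 631).
Reciprocity: 349 ≡ 1 and 631 ≡ 3 (mod 4), so (349/631) = +(631/349).
Reduce top mod 349: now compute (282/349).
Pull out 2: since 349 ≡ 5 (mod 8), (2/349) = -1.
Reciprocity: 141 ≡ 1 and 349 ≡ 1 (mod 4), so (141/349) = +(349/141).
Reduce top mod 141: now compute (67/141).
Reciprocity: 67 ≡ 3 and 141 ≡ 1 (mod 4), so (67/141) = +(141/67).
Reduce top mod 67: now compute (7/67).
Reciprocity: 7 ≡ 3 and 67 ≡ 3 (mod 4), so (7/67) = −(67/7).
Reduce top mod 7: now compute (4/7).
Pull out 2^2: since 7 ≡ 7 (mod 8), (2/7) = +1, so (2/7)^2 = +1.
Reached (1/7) = 1. Collecting the sign flips along the way, the symbol is +1.

1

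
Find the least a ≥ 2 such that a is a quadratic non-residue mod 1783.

3

(2/1783) = +1, so 2 is a residue.
(3/1783) = −1, so 3 is the smallest positive non-residue mod 1783.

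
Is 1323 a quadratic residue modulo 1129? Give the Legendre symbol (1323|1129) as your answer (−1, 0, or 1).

Euler's criterion: (1323/1129) ≡ 194^564 (mod 1129).
194^2 ≡ 379 (mod 1129)
194^4 ≡ 258 (mod 1129)
194^8 ≡ 1082 (mod 1129)
194^16 ≡ 1080 (mod 1129)
194^32 ≡ 143 (mod 1129)
194^64 ≡ 127 (mod 1129)
194^128 ≡ 323 (mod 1129)
194^256 ≡ 461 (mod 1129)
194^512 ≡ 269 (mod 1129)
194^564 = 194^(512+32+16+4) ≡ 1 (mod 1129).
Result is 1, so (1323/1129) = 1.

1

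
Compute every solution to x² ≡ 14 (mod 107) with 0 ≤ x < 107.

11, 96

Since 107 ≡ 3 (mod 4), a square root of 14 is 14^((107+1)/4) = 14^27 mod 107.
Repeated squaring: 14^2≡89, 14^4≡3, 14^8≡9, 14^16≡81 (mod 107).
14^27 = 14^(16+8+2+1) ≡ 11 (mod 107).
Check: 11² = 121 ≡ 14 (mod 107). The two roots are 11 and 96.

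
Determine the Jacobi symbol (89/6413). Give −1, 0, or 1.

Reciprocity: 89 ≡ 1 and 6413 ≡ 1 (mod 4), so (89/6413) = +(6413/89).
Reduce top mod 89: now compute (5/89).
Reciprocity: 5 ≡ 1 and 89 ≡ 1 (mod 4), so (5/89) = +(89/5).
Reduce top mod 5: now compute (4/5).
Pull out 2^2: since 5 ≡ 5 (mod 8), (2/5) = -1, so (2/5)^2 = +1.
Reached (1/5) = 1. Collecting the sign flips along the way, the symbol is +1.

1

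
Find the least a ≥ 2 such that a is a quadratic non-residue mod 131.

2

(2/131) = −1, so 2 is the smallest positive non-residue mod 131.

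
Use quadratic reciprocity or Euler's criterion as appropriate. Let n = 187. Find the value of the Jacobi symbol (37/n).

-1

Reciprocity: 37 ≡ 1 and 187 ≡ 3 (mod 4), so (37/187) = +(187/37).
Reduce top mod 37: now compute (2/37).
Pull out 2: since 37 ≡ 5 (mod 8), (2/37) = -1.
Reached (1/37) = 1. Collecting the sign flips along the way, the symbol is -1.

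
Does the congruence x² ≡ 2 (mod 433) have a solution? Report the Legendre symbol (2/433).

1

Pull out 2: since 433 ≡ 1 (mod 8), (2/433) = +1.
Reached (1/433) = 1. Collecting the sign flips along the way, the symbol is +1.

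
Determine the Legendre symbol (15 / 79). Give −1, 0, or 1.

Euler's criterion: (15/79) ≡ 15^39 (mod 79).
15^2 ≡ 67 (mod 79)
15^4 ≡ 65 (mod 79)
15^8 ≡ 38 (mod 79)
15^16 ≡ 22 (mod 79)
15^32 ≡ 10 (mod 79)
15^39 = 15^(32+4+2+1) ≡ 78 (mod 79).
Result is 78 ≡ −1, so (15/79) = −1.

-1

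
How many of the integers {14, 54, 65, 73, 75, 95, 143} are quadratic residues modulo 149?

4

(14/149) = -1 → non-residue.
(54/149) = +1 → QR.
(65/149) = -1 → non-residue.
(73/149) = +1 → QR.
(75/149) = -1 → non-residue.
(95/149) = +1 → QR.
(143/149) = +1 → QR.
Total quadratic residues among the 7: 4.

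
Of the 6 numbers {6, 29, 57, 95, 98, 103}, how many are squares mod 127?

(6/127) = -1 → non-residue.
(29/127) = -1 → non-residue.
(57/127) = -1 → non-residue.
(95/127) = -1 → non-residue.
(98/127) = +1 → QR.
(103/127) = +1 → QR.
Total quadratic residues among the 6: 2.

2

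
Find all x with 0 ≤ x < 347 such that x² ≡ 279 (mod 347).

Since 347 ≡ 3 (mod 4), a square root of 279 is 279^((347+1)/4) = 279^87 mod 347.
Repeated squaring: 279^2≡113, 279^4≡277, 279^8≡42, 279^16≡29, 279^32≡147, 279^64≡95 (mod 347).
279^87 = 279^(64+16+4+2+1) ≡ 64 (mod 347).
Check: 64² = 4096 ≡ 279 (mod 347). The two roots are 64 and 283.

64, 283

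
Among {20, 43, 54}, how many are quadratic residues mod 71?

3

(20/71) = +1 → QR.
(43/71) = +1 → QR.
(54/71) = +1 → QR.
Total quadratic residues among the 3: 3.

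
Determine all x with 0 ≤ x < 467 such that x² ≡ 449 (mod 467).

Since 467 ≡ 3 (mod 4), a square root of 449 is 449^((467+1)/4) = 449^117 mod 467.
Repeated squaring: 449^2≡324, 449^4≡368, 449^8≡461, 449^16≡36, 449^32≡362, 449^64≡284 (mod 467).
449^117 = 449^(64+32+16+4+1) ≡ 89 (mod 467).
Check: 89² = 7921 ≡ 449 (mod 467). The two roots are 89 and 378.

89, 378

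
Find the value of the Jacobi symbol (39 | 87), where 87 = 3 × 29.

0

Reciprocity: 39 ≡ 3 and 87 ≡ 3 (mod 4), so (39/87) = −(87/39).
Reduce top mod 39: now compute (9/39).
Reciprocity: 9 ≡ 1 and 39 ≡ 3 (mod 4), so (9/39) = +(39/9).
Reduce top mod 9: now compute (3/9).
Reciprocity: 3 ≡ 3 and 9 ≡ 1 (mod 4), so (3/9) = +(9/3).
Reduce top mod 3: now compute (0/3).
Top reduces to 0: gcd > 1, so the symbol is 0.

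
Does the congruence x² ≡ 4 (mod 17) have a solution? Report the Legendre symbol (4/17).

1

Pull out 2^2: since 17 ≡ 1 (mod 8), (2/17) = +1, so (2/17)^2 = +1.
Reached (1/17) = 1. Collecting the sign flips along the way, the symbol is +1.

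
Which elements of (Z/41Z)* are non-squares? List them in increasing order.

Square k = 1,…,20 (k and 41−k give the same square):
1²=1, 2²=4, 3²=9, 4²=16, 5²=25, 6²=36, 7²≡8, 8²≡23, 9²≡40, 10²≡18, 11²≡39, 12²≡21, 13²≡5, 14²≡32, 15²≡20, 16²≡10, 17²≡2, 18²≡37, 19²≡33, 20²≡31 (mod 41).
The residues are {1, 2, 4, 5, 8, 9, 10, 16, 18, 20, 21, 23, 25, 31, 32, 33, 36, 37, 39, 40}; the non-residues are the remaining 20 nonzero classes.

3, 6, 7, 11, 12, 13, 14, 15, 17, 19, 22, 24, 26, 27, 28, 29, 30, 34, 35, 38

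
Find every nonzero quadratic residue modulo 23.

Square k = 1,…,11 (k and 23−k give the same square):
1²=1, 2²=4, 3²=9, 4²=16, 5²≡2, 6²≡13, 7²≡3, 8²≡18, 9²≡12, 10²≡8, 11²≡6 (mod 23).
So the quadratic residues mod 23 are {1, 2, 3, 4, 6, 8, 9, 12, 13, 16, 18}.

1 2 3 4 6 8 9 12 13 16 18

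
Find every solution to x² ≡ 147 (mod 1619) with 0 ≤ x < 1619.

134, 1485

Since 1619 ≡ 3 (mod 4), a square root of 147 is 147^((1619+1)/4) = 147^405 mod 1619.
Repeated squaring: 147^2≡562, 147^4≡139, 147^8≡1512, 147^16≡116, 147^32≡504, 147^64≡1452, 147^128≡366, 147^256≡1198 (mod 1619).
147^405 = 147^(256+128+16+4+1) ≡ 1485 (mod 1619).
Check: 1485² = 2205225 ≡ 147 (mod 1619). The two roots are 134 and 1485.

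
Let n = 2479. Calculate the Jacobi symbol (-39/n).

First reduce: -39 ≡ 2440 (mod 2479).
Pull out 2^3: since 2479 ≡ 7 (mod 8), (2/2479) = +1, so (2/2479)^3 = +1.
Reciprocity: 305 ≡ 1 and 2479 ≡ 3 (mod 4), so (305/2479) = +(2479/305).
Reduce top mod 305: now compute (39/305).
Reciprocity: 39 ≡ 3 and 305 ≡ 1 (mod 4), so (39/305) = +(305/39).
Reduce top mod 39: now compute (32/39).
Pull out 2^5: since 39 ≡ 7 (mod 8), (2/39) = +1, so (2/39)^5 = +1.
Reached (1/39) = 1. Collecting the sign flips along the way, the symbol is +1.

1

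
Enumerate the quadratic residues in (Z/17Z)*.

1 2 4 8 9 13 15 16

Square k = 1,…,8 (k and 17−k give the same square):
1²=1, 2²=4, 3²=9, 4²=16, 5²≡8, 6²≡2, 7²≡15, 8²≡13 (mod 17).
So the quadratic residues mod 17 are {1, 2, 4, 8, 9, 13, 15, 16}.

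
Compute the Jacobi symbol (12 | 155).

1

Pull out 2^2: since 155 ≡ 3 (mod 8), (2/155) = -1, so (2/155)^2 = +1.
Reciprocity: 3 ≡ 3 and 155 ≡ 3 (mod 4), so (3/155) = −(155/3).
Reduce top mod 3: now compute (2/3).
Pull out 2: since 3 ≡ 3 (mod 8), (2/3) = -1.
Reached (1/3) = 1. Collecting the sign flips along the way, the symbol is +1.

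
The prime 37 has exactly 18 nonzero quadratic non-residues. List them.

Square k = 1,…,18 (k and 37−k give the same square):
1²=1, 2²=4, 3²=9, 4²=16, 5²=25, 6²=36, 7²≡12, 8²≡27, 9²≡7, 10²≡26, 11²≡10, 12²≡33, 13²≡21, 14²≡11, 15²≡3, 16²≡34, 17²≡30, 18²≡28 (mod 37).
The residues are {1, 3, 4, 7, 9, 10, 11, 12, 16, 21, 25, 26, 27, 28, 30, 33, 34, 36}; the non-residues are the remaining 18 nonzero classes.

2, 5, 6, 8, 13, 14, 15, 17, 18, 19, 20, 22, 23, 24, 29, 31, 32, 35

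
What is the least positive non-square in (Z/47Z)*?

(2/47) = +1, so 2 is a residue.
(3/47) = +1, so 3 is a residue.
(4/47) = +1, so 4 is a residue.
(5/47) = −1, so 5 is the smallest positive non-residue mod 47.

5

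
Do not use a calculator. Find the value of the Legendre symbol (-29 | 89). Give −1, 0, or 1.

-1

Euler's criterion: (-29/89) ≡ 60^44 (mod 89).
60^2 ≡ 40 (mod 89)
60^4 ≡ 87 (mod 89)
60^8 ≡ 4 (mod 89)
60^16 ≡ 16 (mod 89)
60^32 ≡ 78 (mod 89)
60^44 = 60^(32+8+4) ≡ 88 (mod 89).
Result is 88 ≡ −1, so (-29/89) = −1.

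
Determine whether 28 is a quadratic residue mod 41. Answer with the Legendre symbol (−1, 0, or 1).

Pull out 2^2: since 41 ≡ 1 (mod 8), (2/41) = +1, so (2/41)^2 = +1.
Reciprocity: 7 ≡ 3 and 41 ≡ 1 (mod 4), so (7/41) = +(41/7).
Reduce top mod 7: now compute (6/7).
Pull out 2: since 7 ≡ 7 (mod 8), (2/7) = +1.
Reciprocity: 3 ≡ 3 and 7 ≡ 3 (mod 4), so (3/7) = −(7/3).
Reduce top mod 3: now compute (1/3).
Reached (1/3) = 1. Collecting the sign flips along the way, the symbol is -1.

-1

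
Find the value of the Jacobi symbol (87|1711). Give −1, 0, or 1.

Reciprocity: 87 ≡ 3 and 1711 ≡ 3 (mod 4), so (87/1711) = −(1711/87).
Reduce top mod 87: now compute (58/87).
Pull out 2: since 87 ≡ 7 (mod 8), (2/87) = +1.
Reciprocity: 29 ≡ 1 and 87 ≡ 3 (mod 4), so (29/87) = +(87/29).
Reduce top mod 29: now compute (0/29).
Top reduces to 0: gcd > 1, so the symbol is 0.

0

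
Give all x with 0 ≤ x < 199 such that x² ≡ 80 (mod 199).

94, 105

Since 199 ≡ 3 (mod 4), a square root of 80 is 80^((199+1)/4) = 80^50 mod 199.
Repeated squaring: 80^2≡32, 80^4≡29, 80^8≡45, 80^16≡35, 80^32≡31 (mod 199).
80^50 = 80^(32+16+2) ≡ 94 (mod 199).
Check: 94² = 8836 ≡ 80 (mod 199). The two roots are 94 and 105.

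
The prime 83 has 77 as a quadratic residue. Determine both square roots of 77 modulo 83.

34, 49

Since 83 ≡ 3 (mod 4), a square root of 77 is 77^((83+1)/4) = 77^21 mod 83.
Repeated squaring: 77^2≡36, 77^4≡51, 77^8≡28, 77^16≡37 (mod 83).
77^21 = 77^(16+4+1) ≡ 49 (mod 83).
Check: 49² = 2401 ≡ 77 (mod 83). The two roots are 34 and 49.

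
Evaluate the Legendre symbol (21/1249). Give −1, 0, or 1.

-1

Reciprocity: 21 ≡ 1 and 1249 ≡ 1 (mod 4), so (21/1249) = +(1249/21).
Reduce top mod 21: now compute (10/21).
Pull out 2: since 21 ≡ 5 (mod 8), (2/21) = -1.
Reciprocity: 5 ≡ 1 and 21 ≡ 1 (mod 4), so (5/21) = +(21/5).
Reduce top mod 5: now compute (1/5).
Reached (1/5) = 1. Collecting the sign flips along the way, the symbol is -1.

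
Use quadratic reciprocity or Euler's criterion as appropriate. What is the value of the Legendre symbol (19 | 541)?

Euler's criterion: (19/541) ≡ 19^270 (mod 541).
19^2 ≡ 361 (mod 541)
19^4 ≡ 481 (mod 541)
19^8 ≡ 354 (mod 541)
19^16 ≡ 345 (mod 541)
19^32 ≡ 5 (mod 541)
19^64 ≡ 25 (mod 541)
19^128 ≡ 84 (mod 541)
19^256 ≡ 23 (mod 541)
19^270 = 19^(256+8+4+2) ≡ 1 (mod 541).
Result is 1, so (19/541) = 1.

1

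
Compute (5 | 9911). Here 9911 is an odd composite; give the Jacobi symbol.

1

Reciprocity: 5 ≡ 1 and 9911 ≡ 3 (mod 4), so (5/9911) = +(9911/5).
Reduce top mod 5: now compute (1/5).
Reached (1/5) = 1. Collecting the sign flips along the way, the symbol is +1.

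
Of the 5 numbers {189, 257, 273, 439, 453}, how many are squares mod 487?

(189/487) = +1 → QR.
(257/487) = -1 → non-residue.
(273/487) = -1 → non-residue.
(439/487) = +1 → QR.
(453/487) = +1 → QR.
Total quadratic residues among the 5: 3.

3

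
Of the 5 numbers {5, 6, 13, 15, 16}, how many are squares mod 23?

(5/23) = -1 → non-residue.
(6/23) = +1 → QR.
(13/23) = +1 → QR.
(15/23) = -1 → non-residue.
(16/23) = +1 → QR.
Total quadratic residues among the 5: 3.

3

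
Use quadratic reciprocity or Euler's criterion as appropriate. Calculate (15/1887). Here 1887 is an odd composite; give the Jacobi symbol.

Reciprocity: 15 ≡ 3 and 1887 ≡ 3 (mod 4), so (15/1887) = −(1887/15).
Reduce top mod 15: now compute (12/15).
Pull out 2^2: since 15 ≡ 7 (mod 8), (2/15) = +1, so (2/15)^2 = +1.
Reciprocity: 3 ≡ 3 and 15 ≡ 3 (mod 4), so (3/15) = −(15/3).
Reduce top mod 3: now compute (0/3).
Top reduces to 0: gcd > 1, so the symbol is 0.

0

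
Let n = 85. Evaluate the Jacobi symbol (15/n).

Reciprocity: 15 ≡ 3 and 85 ≡ 1 (mod 4), so (15/85) = +(85/15).
Reduce top mod 15: now compute (10/15).
Pull out 2: since 15 ≡ 7 (mod 8), (2/15) = +1.
Reciprocity: 5 ≡ 1 and 15 ≡ 3 (mod 4), so (5/15) = +(15/5).
Reduce top mod 5: now compute (0/5).
Top reduces to 0: gcd > 1, so the symbol is 0.

0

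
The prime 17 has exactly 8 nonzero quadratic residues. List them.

Square k = 1,…,8 (k and 17−k give the same square):
1²=1, 2²=4, 3²=9, 4²=16, 5²≡8, 6²≡2, 7²≡15, 8²≡13 (mod 17).
So the quadratic residues mod 17 are {1, 2, 4, 8, 9, 13, 15, 16}.

1, 2, 4, 8, 9, 13, 15, 16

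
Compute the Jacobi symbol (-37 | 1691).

-1

First reduce: -37 ≡ 1654 (mod 1691).
Pull out 2: since 1691 ≡ 3 (mod 8), (2/1691) = -1.
Reciprocity: 827 ≡ 3 and 1691 ≡ 3 (mod 4), so (827/1691) = −(1691/827).
Reduce top mod 827: now compute (37/827).
Reciprocity: 37 ≡ 1 and 827 ≡ 3 (mod 4), so (37/827) = +(827/37).
Reduce top mod 37: now compute (13/37).
Reciprocity: 13 ≡ 1 and 37 ≡ 1 (mod 4), so (13/37) = +(37/13).
Reduce top mod 13: now compute (11/13).
Reciprocity: 11 ≡ 3 and 13 ≡ 1 (mod 4), so (11/13) = +(13/11).
Reduce top mod 11: now compute (2/11).
Pull out 2: since 11 ≡ 3 (mod 8), (2/11) = -1.
Reached (1/11) = 1. Collecting the sign flips along the way, the symbol is -1.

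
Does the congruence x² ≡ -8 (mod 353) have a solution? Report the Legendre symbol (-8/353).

1

First reduce: -8 ≡ 345 (mod 353).
Reciprocity: 345 ≡ 1 and 353 ≡ 1 (mod 4), so (345/353) = +(353/345).
Reduce top mod 345: now compute (8/345).
Pull out 2^3: since 345 ≡ 1 (mod 8), (2/345) = +1, so (2/345)^3 = +1.
Reached (1/345) = 1. Collecting the sign flips along the way, the symbol is +1.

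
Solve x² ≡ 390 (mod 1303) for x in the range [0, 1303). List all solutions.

Since 1303 ≡ 3 (mod 4), a square root of 390 is 390^((1303+1)/4) = 390^326 mod 1303.
Repeated squaring: 390^2≡952, 390^4≡719, 390^8≡973, 390^16≡751, 390^32≡1105, 390^64≡114, 390^128≡1269, 390^256≡1156 (mod 1303).
390^326 = 390^(256+64+4+2) ≡ 482 (mod 1303).
Check: 482² = 232324 ≡ 390 (mod 1303). The two roots are 482 and 821.

482, 821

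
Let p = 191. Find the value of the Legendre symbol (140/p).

-1

Euler's criterion: (140/191) ≡ 140^95 (mod 191).
140^2 ≡ 118 (mod 191)
140^4 ≡ 172 (mod 191)
140^8 ≡ 170 (mod 191)
140^16 ≡ 59 (mod 191)
140^32 ≡ 43 (mod 191)
140^64 ≡ 130 (mod 191)
140^95 = 140^(64+16+8+4+2+1) ≡ 190 (mod 191).
Result is 190 ≡ −1, so (140/191) = −1.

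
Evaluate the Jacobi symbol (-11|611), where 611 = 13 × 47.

First reduce: -11 ≡ 600 (mod 611).
Pull out 2^3: since 611 ≡ 3 (mod 8), (2/611) = -1, so (2/611)^3 = -1.
Reciprocity: 75 ≡ 3 and 611 ≡ 3 (mod 4), so (75/611) = −(611/75).
Reduce top mod 75: now compute (11/75).
Reciprocity: 11 ≡ 3 and 75 ≡ 3 (mod 4), so (11/75) = −(75/11).
Reduce top mod 11: now compute (9/11).
Reciprocity: 9 ≡ 1 and 11 ≡ 3 (mod 4), so (9/11) = +(11/9).
Reduce top mod 9: now compute (2/9).
Pull out 2: since 9 ≡ 1 (mod 8), (2/9) = +1.
Reached (1/9) = 1. Collecting the sign flips along the way, the symbol is -1.

-1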